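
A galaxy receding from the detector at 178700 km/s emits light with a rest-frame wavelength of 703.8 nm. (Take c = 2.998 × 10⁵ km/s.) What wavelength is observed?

1399.0 nm

β = v/c = 178700/299800 = 0.5961.
Relativistic Doppler for wavelength: λ' = λ₀ · √((1 + β)/(1 − β)).
λ' = 703.8 × √(1.5961/0.4039) = 703.8 × 1.98778 ≈ 1399.0 nm.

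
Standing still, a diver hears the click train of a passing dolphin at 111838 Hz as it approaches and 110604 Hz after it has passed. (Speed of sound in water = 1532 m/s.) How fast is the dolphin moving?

8.5 m/s

f₁/f₂ = (v + v_s)/(v − v_s), so v_s = v · (f₁ − f₂)/(f₁ + f₂).
v_s = 1532 × (111838 − 110604)/(111838 + 110604) = 1532 × 1234/222442 ≈ 8.5 m/s.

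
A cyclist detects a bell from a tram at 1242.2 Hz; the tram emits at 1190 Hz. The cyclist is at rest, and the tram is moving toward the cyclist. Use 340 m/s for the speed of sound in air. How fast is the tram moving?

f' = f · v/(v − v_s) ⇒ v_s = v · |1 − f/f'|.
v_s = 340 × |1 − 1190/1242.2| = 340 × 0.04202 ≈ 14.3 m/s.

14.3 m/s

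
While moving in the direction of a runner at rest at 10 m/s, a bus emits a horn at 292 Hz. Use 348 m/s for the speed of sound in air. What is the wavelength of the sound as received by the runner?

Only the source moves, toward the listener, so f' = f · v/(v − v_s).
f' = 292 × 348/(348 − 10) ≈ 301 Hz.
λ' = v/f' = 348/300.639 ≈ 1.16 m.

1.16 m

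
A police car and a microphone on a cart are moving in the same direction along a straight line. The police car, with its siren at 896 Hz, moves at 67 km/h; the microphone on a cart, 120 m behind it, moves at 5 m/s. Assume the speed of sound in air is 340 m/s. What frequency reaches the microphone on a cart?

862 Hz

67 km/h = 18.61 m/s.
The microphone on a cart is behind, so the police car is moving away from it while the microphone on a cart is moving toward the police car.
General Doppler shift: f' = f · (v + v_o)/(v + v_s).
f' = 896 × (340 + 5)/(340 + 18.61) = 896 × 345/358.61 ≈ 862 Hz.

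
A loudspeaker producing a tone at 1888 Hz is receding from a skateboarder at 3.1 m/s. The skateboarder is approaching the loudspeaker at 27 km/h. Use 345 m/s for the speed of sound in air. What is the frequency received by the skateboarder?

27 km/h = 7.5 m/s.
Both move, so f' = f · (v + v_o)/(v + v_s).
f' = 1888 × (345 + 7.5)/(345 + 3.1) = 1888 × 352.5/348.1 ≈ 1912 Hz.

1912 Hz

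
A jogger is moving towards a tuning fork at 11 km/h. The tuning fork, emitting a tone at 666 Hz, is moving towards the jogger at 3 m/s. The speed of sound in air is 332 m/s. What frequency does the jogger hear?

678 Hz

11 km/h = 3.056 m/s.
Both move, so f' = f · (v + v_o)/(v − v_s).
f' = 666 × (332 + 3.056)/(332 − 3) = 666 × 335.06/329 ≈ 678 Hz.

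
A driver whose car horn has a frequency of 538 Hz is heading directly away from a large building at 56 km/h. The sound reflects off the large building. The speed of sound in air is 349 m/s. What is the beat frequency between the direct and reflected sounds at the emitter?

45.9 Hz

56 km/h = 15.56 m/s.
The large building receives the sound from a moving source: f₁ = f₀ · v/(v + v_e) = 538 × 349/364.56 ≈ 515.0 Hz.
On the return leg the driver is a moving observer: f₂ = f₁ · (v − v_e)/v = 515.0 × 333.44/349 ≈ 492.1 Hz.
Beat against the emitted tone: |f₂ − f₀| = 2v_e·f₀/(v + v_e) = 2 × 15.56 × 538/364.56 ≈ 45.9 Hz.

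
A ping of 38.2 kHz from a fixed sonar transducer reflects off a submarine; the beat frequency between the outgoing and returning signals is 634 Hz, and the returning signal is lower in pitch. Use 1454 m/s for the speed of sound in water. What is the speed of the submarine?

12.2 m/s

Double Doppler shift off a moving reflector: f₂ = f₀ · (v + u)/(v − u) (u > 0 toward emitter).
Returning signal is lower, so f₂ = f₀ − Δf = 38200 − 634 = 37566 Hz.
Rearranging, u = v · (f₂ − f₀)/(f₂ + f₀) = 1454 × -634/75766 ≈ -12.2 m/s.
So the submarine is moving at 12.2 m/s away from the emitter.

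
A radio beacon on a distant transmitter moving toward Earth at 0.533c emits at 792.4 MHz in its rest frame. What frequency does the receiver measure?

Relativistic Doppler for frequency: f' = f₀ · √((1 + β)/(1 − β)).
f' = 792.4 × √(1.5330/0.4670) = 792.4 × 1.81181 ≈ 1435.7 MHz.

1435.7 MHz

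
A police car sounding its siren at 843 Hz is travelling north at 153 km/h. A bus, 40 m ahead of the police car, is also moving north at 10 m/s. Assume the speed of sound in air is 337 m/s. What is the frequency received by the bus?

936 Hz

153 km/h = 42.5 m/s.
The bus is ahead, so the police car is moving toward it while the bus is moving away from the police car.
General Doppler shift: f' = f · (v − v_o)/(v − v_s).
f' = 843 × (337 − 10)/(337 − 42.5) = 843 × 327/294.5 ≈ 936 Hz.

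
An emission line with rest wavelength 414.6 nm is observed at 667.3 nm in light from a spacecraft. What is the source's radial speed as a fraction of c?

0.443

λ'/λ₀ = 1.6095 > 1 (redshift), so the source is receding.
λ'/λ₀ = √((1 + β)/(1 − β)) for a receding source ⇒ β = (r² − 1)/(r² + 1) with r = λ'/λ₀.
β = (2.5905 − 1)/(2.5905 + 1) ≈ 0.443.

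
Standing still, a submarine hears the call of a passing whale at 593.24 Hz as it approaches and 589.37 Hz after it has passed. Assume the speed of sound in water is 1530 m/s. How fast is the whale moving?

5.0 m/s

f₁/f₂ = (v + v_s)/(v − v_s), so v_s = v · (f₁ − f₂)/(f₁ + f₂).
v_s = 1530 × (593.24 − 589.37)/(593.24 + 589.37) = 1530 × 3.87/1182.61 ≈ 5.0 m/s.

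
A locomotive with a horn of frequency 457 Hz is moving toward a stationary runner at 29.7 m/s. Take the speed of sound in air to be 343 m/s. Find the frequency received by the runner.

Moving source, stationary observer: f' = f · v/(v − v_s) since the source is approaching.
f' = 457 × 343/(343 − 29.7) = 457 × 343/313.3 ≈ 500 Hz.

500 Hz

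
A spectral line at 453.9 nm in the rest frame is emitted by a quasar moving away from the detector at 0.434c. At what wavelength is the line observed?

722.5 nm

Relativistic Doppler for wavelength: λ' = λ₀ · √((1 + β)/(1 − β)).
λ' = 453.9 × √(1.4340/0.5660) = 453.9 × 1.59172 ≈ 722.5 nm.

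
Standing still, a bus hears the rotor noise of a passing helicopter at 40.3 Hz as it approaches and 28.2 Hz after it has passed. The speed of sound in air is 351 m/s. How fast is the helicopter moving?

f₁/f₂ = (v + v_s)/(v − v_s), so v_s = v · (f₁ − f₂)/(f₁ + f₂).
v_s = 351 × (40.3 − 28.2)/(40.3 + 28.2) = 351 × 12.1/68.5 ≈ 62 m/s.

62 m/s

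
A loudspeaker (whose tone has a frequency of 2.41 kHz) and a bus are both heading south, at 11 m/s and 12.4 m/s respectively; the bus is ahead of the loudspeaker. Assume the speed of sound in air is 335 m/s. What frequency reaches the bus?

The bus is ahead, so the loudspeaker is moving toward it while the bus is moving away from the loudspeaker.
Both move, so f' = f · (v − v_o)/(v − v_s).
f' = 2.41 × (335 − 12.4)/(335 − 11) = 2.41 × 322.6/324 ≈ 2.40 kHz.

2.40 kHz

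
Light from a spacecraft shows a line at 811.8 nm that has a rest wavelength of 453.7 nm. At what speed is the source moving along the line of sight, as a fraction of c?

λ'/λ₀ = 1.7893 > 1 (redshift), so the source is receding.
λ'/λ₀ = √((1 + β)/(1 − β)) for a receding source ⇒ β = (r² − 1)/(r² + 1) with r = λ'/λ₀.
β = (3.2016 − 1)/(3.2016 + 1) ≈ 0.524.

0.524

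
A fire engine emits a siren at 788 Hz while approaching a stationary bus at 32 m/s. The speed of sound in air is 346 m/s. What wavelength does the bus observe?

Moving source, stationary observer: f' = f · v/(v − v_s) since the source is approaching.
f' = 788 × 346/(346 − 32) ≈ 868 Hz.
λ' = v/f' = 346/868.306 ≈ 39.8 cm.

39.8 cm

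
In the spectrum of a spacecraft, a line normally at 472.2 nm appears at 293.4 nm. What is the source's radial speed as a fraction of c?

λ'/λ₀ = 0.6213 < 1 (blueshift), so the source is approaching.
λ'/λ₀ = √((1 − β)/(1 + β)) for an approaching source ⇒ β = (1 − r²)/(1 + r²) with r = λ'/λ₀.
β = (1 − 0.3861)/(1 + 0.3861) ≈ 0.443.

0.443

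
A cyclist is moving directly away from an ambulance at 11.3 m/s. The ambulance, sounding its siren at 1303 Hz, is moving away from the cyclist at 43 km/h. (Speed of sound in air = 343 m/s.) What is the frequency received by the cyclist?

1218 Hz

43 km/h = 11.94 m/s.
With source receding and observer receding, f' = f · (v − v_o)/(v + v_s).
f' = 1303 × (343 − 11.3)/(343 + 11.94) = 1303 × 331.7/354.94 ≈ 1218 Hz.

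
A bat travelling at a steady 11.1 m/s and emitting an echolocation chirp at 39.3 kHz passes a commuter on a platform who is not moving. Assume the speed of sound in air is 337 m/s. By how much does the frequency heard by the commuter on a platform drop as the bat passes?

Approaching: f₁ = f · v/(v − v_s) = 39.3 × 337/325.9 ≈ 40.64 kHz.
Receding: f₂ = f · v/(v + v_s) = 39.3 × 337/348.1 ≈ 38.05 kHz.
Drop: f₁ − f₂ = 2f·v·v_s/(v² − v_s²) = 2 × 39.3 × 337 × 11.1/(337² − 11.1²) ≈ 2.59 kHz.

2.59 kHz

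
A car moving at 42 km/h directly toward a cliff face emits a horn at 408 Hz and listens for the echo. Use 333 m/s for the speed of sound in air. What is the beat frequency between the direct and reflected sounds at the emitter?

29.6 Hz

42 km/h = 11.67 m/s.
The cliff face receives the sound from a moving source: f₁ = f₀ · v/(v − v_e) = 408 × 333/321.33 ≈ 422.8 Hz.
On the return leg the car is a moving observer: f₂ = f₁ · (v + v_e)/v = 422.8 × 344.67/333 ≈ 437.6 Hz.
Beat against the emitted tone: |f₂ − f₀| = 2v_e·f₀/(v − v_e) = 2 × 11.67 × 408/321.33 ≈ 29.6 Hz.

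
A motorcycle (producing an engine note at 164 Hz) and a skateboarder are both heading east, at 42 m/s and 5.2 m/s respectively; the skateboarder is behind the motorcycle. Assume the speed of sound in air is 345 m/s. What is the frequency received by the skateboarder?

148 Hz

The skateboarder is behind, so the motorcycle is moving away from it while the skateboarder is moving toward the motorcycle.
General Doppler shift: f' = f · (v + v_o)/(v + v_s).
f' = 164 × (345 + 5.2)/(345 + 42) = 164 × 350.2/387 ≈ 148 Hz.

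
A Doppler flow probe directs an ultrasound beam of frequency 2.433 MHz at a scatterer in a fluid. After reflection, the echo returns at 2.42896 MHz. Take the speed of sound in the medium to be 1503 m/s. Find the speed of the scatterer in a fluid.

Double Doppler shift off a moving reflector: f₂ = f₀ · (v + u)/(v − u) (u > 0 toward emitter).
Rearranging, u = v · (f₂ − f₀)/(f₂ + f₀) = 1503 × -0.00404/4.86196 ≈ -1.25 m/s.
So the scatterer in a fluid is moving at 1.25 m/s away from the emitter.

1.25 m/s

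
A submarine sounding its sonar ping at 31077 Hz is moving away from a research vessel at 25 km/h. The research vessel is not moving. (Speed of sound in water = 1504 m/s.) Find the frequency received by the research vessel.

30934 Hz

25 km/h = 6.944 m/s.
Only the source moves, away from the listener, so f' = f · v/(v + v_s).
f' = 31077 × 1504/(1504 + 6.944) = 31077 × 1504/1511 ≈ 30934 Hz.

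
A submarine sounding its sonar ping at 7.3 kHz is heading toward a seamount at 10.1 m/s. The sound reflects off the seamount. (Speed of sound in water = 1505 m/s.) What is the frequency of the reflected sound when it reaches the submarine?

The seamount receives the sound from a moving source: f₁ = f₀ · v/(v − v_e) = 7.3 × 1505/1494.9 ≈ 7.35 kHz.
On the return leg the submarine is a moving observer: f₂ = f₁ · (v + v_e)/v = 7.35 × 1515.1/1505 ≈ 7.40 kHz.
Equivalently f₂ = f₀ · (v + v_e)/(v − v_e).

7.40 kHz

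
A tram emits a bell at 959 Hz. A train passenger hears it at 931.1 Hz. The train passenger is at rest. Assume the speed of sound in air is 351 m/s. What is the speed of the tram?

10.5 m/s

f' < f, so the tram is receding.
f' = f · v/(v + v_s) ⇒ v_s = v · |1 − f/f'|.
v_s = 351 × |1 − 959/931.1| = 351 × 0.02996 ≈ 10.5 m/s.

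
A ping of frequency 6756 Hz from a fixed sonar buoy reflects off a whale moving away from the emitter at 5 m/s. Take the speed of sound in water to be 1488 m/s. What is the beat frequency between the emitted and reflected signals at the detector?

At the whale (a moving observer), f₁ = f₀ · (v − u)/v = 6756 × 1483/1488 ≈ 6733.3 Hz.
The reflection then acts as a moving source: f₂ = f₁ · v/(v + u) ≈ 6710.7 Hz.
Beat frequency: |f₂ − f₀| = 2u·f₀/(v + u) = 2 × 5 × 6756/1493 ≈ 45.3 Hz.

45.3 Hz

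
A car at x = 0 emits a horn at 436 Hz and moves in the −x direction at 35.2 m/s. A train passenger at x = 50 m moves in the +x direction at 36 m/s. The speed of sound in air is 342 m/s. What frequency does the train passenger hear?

354 Hz

The observer lies on the +x side, so the source is heading away from the observer and the observer is heading away from the source.
General Doppler shift: f' = f · (v − v_o)/(v + v_s).
f' = 436 × (342 − 36)/(342 + 35.2) = 436 × 306/377.2 ≈ 354 Hz.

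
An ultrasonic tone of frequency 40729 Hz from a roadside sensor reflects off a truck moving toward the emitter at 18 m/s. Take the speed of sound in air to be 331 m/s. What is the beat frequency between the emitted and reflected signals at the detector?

The truck first receives the wave as a moving observer: f₁ = f₀ · (v + u)/v = 40729 × (331 + 18)/331 ≈ 42944 Hz.
On reflection it acts as a source moving toward the stationary detector: f₂ = f₁ · v/(v − u) = 42944 × 331/313 ≈ 45413 Hz.
Equivalently f₂ = f₀ · (v + u)/(v − u).
Beat frequency: |f₂ − f₀| = 2u·f₀/(v − u) = 2 × 18 × 40729/313 ≈ 4684 Hz.

4684 Hz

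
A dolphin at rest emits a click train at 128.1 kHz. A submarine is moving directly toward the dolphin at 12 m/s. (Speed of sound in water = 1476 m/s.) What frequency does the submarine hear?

Moving observer, stationary source: f' = f · (v + v_o)/v.
f' = 128.1 × (1476 + 12)/1476 = 128.1 × 1488/1476 ≈ 129.1 kHz.

129.1 kHz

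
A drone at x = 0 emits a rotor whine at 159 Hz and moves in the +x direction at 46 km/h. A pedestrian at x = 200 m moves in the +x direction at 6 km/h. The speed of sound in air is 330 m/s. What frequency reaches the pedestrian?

46 km/h = 12.78 m/s; 6 km/h = 1.667 m/s.
The observer lies on the +x side, so the source is heading toward the observer and the observer is heading away from the source.
Both move, so f' = f · (v − v_o)/(v − v_s).
f' = 159 × (330 − 1.667)/(330 − 12.78) = 159 × 328.33/317.22 ≈ 165 Hz.

165 Hz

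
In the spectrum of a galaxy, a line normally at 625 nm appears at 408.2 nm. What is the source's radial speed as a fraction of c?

0.402

λ'/λ₀ = 0.6531 < 1 (blueshift), so the source is approaching.
λ'/λ₀ = √((1 − β)/(1 + β)) for an approaching source ⇒ β = (1 − r²)/(1 + r²) with r = λ'/λ₀.
β = (1 − 0.4266)/(1 + 0.4266) ≈ 0.402.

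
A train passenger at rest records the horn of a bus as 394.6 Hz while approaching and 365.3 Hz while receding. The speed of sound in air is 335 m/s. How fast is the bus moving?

f₁/f₂ = (v + v_s)/(v − v_s), so v_s = v · (f₁ − f₂)/(f₁ + f₂).
v_s = 335 × (394.6 − 365.3)/(394.6 + 365.3) = 335 × 29.3/759.9 ≈ 12.9 m/s.

12.9 m/s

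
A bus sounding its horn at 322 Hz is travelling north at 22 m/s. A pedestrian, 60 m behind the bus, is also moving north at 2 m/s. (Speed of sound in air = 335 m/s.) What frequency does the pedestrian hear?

304 Hz

The pedestrian is behind, so the bus is moving away from it while the pedestrian is moving toward the bus.
With source receding and observer approaching, f' = f · (v + v_o)/(v + v_s).
f' = 322 × (335 + 2)/(335 + 22) = 322 × 337/357 ≈ 304 Hz.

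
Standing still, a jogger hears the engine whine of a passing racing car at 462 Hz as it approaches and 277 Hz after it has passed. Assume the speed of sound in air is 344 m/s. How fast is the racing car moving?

86 m/s

f₁/f₂ = (v + v_s)/(v − v_s), so v_s = v · (f₁ − f₂)/(f₁ + f₂).
v_s = 344 × (462 − 277)/(462 + 277) = 344 × 185/739 ≈ 86 m/s.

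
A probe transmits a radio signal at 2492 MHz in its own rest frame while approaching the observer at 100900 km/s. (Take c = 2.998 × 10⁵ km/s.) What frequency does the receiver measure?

3537.0 MHz

β = v/c = 100900/299800 = 0.3366.
Relativistic Doppler for frequency: f' = f₀ · √((1 + β)/(1 − β)).
f' = 2492 × √(1.3366/0.6634) = 2492 × 1.41936 ≈ 3537.0 MHz.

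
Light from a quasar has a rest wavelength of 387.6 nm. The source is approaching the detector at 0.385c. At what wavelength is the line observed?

Relativistic Doppler for wavelength: λ' = λ₀ · √((1 − β)/(1 + β)).
λ' = 387.6 × √(0.6150/1.3850) = 387.6 × 0.66637 ≈ 258.3 nm.

258.3 nm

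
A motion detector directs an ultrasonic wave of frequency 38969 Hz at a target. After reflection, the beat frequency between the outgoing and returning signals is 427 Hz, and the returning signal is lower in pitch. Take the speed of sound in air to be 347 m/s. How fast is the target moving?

Double Doppler shift off a moving reflector: f₂ = f₀ · (v + u)/(v − u) (u > 0 toward emitter).
Returning signal is lower, so f₂ = f₀ − Δf = 38969 − 427 = 38542 Hz.
Rearranging, u = v · (f₂ − f₀)/(f₂ + f₀) = 347 × -427/77511 ≈ -1.91 m/s.
So the target is moving at 1.91 m/s away from the emitter.

1.91 m/s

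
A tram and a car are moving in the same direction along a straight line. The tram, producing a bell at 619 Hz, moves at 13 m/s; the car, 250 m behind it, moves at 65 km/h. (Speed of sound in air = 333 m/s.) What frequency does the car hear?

65 km/h = 18.06 m/s.
The car is behind, so the tram is moving away from it while the car is moving toward the tram.
Both move, so f' = f · (v + v_o)/(v + v_s).
f' = 619 × (333 + 18.06)/(333 + 13) = 619 × 351.06/346 ≈ 628 Hz.

628 Hz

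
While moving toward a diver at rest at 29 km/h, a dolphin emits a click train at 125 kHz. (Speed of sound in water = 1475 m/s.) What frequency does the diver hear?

29 km/h = 8.056 m/s.
Moving source, stationary observer: f' = f · v/(v − v_s) since the source is approaching.
f' = 125 × 1475/(1475 − 8.056) = 125 × 1475/1467 ≈ 125.7 kHz.

125.7 kHz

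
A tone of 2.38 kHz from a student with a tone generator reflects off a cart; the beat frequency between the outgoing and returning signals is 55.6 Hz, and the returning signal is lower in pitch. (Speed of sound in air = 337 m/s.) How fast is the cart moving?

4.0 m/s

Double Doppler shift off a moving reflector: f₂ = f₀ · (v + u)/(v − u) (u > 0 toward emitter).
Returning signal is lower, so f₂ = f₀ − Δf = 2380 − 55.6 = 2324.4 Hz.
Rearranging, u = v · (f₂ − f₀)/(f₂ + f₀) = 337 × -55.6/4704.4 ≈ -4.0 m/s.
So the cart is moving at 4.0 m/s away from the emitter.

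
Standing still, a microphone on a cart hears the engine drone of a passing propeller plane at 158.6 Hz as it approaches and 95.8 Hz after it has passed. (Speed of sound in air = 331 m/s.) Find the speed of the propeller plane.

f₁/f₂ = (v + v_s)/(v − v_s), so v_s = v · (f₁ − f₂)/(f₁ + f₂).
v_s = 331 × (158.6 − 95.8)/(158.6 + 95.8) = 331 × 62.8/254.4 ≈ 82 m/s.

82 m/s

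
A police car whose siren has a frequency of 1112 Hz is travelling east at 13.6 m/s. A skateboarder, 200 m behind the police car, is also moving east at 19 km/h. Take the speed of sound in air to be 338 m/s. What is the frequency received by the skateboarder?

19 km/h = 5.278 m/s.
The skateboarder is behind, so the police car is moving away from it while the skateboarder is moving toward the police car.
General Doppler shift: f' = f · (v + v_o)/(v + v_s).
f' = 1112 × (338 + 5.278)/(338 + 13.6) = 1112 × 343.28/351.6 ≈ 1086 Hz.

1086 Hz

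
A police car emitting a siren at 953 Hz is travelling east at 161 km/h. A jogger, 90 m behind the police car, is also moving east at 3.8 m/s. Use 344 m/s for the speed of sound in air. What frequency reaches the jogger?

161 km/h = 44.72 m/s.
The jogger is behind, so the police car is moving away from it while the jogger is moving toward the police car.
General Doppler shift: f' = f · (v + v_o)/(v + v_s).
f' = 953 × (344 + 3.8)/(344 + 44.72) = 953 × 347.8/388.72 ≈ 853 Hz.

853 Hz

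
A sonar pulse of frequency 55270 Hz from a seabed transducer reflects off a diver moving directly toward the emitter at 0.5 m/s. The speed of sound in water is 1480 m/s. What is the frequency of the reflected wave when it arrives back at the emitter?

At the diver (a moving observer), f₁ = f₀ · (v + u)/v = 55270 × 1480.5/1480 ≈ 55289 Hz.
On reflection it acts as a source moving toward the stationary detector: f₂ = f₁ · v/(v − u) = 55289 × 1480/1479.5 ≈ 55307 Hz.
Equivalently f₂ = f₀ · (v + u)/(v − u).

55307 Hz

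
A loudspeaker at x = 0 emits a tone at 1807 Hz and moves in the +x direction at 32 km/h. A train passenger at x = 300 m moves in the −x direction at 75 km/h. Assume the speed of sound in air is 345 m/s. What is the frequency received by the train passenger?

32 km/h = 8.889 m/s; 75 km/h = 20.83 m/s.
The observer lies on the +x side, so the source is heading toward the observer and the observer is heading toward the source.
Both move, so f' = f · (v + v_o)/(v − v_s).
f' = 1807 × (345 + 20.83)/(345 − 8.889) = 1807 × 365.83/336.11 ≈ 1967 Hz.

1967 Hz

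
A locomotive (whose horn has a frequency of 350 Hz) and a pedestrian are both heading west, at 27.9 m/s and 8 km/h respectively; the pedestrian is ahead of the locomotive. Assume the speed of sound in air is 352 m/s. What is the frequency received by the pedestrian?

8 km/h = 2.222 m/s.
The pedestrian is ahead, so the locomotive is moving toward it while the pedestrian is moving away from the locomotive.
Both move, so f' = f · (v − v_o)/(v − v_s).
f' = 350 × (352 − 2.222)/(352 − 27.9) = 350 × 349.78/324.1 ≈ 378 Hz.

378 Hz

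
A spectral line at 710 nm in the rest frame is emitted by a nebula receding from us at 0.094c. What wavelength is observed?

780.2 nm

Relativistic Doppler for wavelength: λ' = λ₀ · √((1 + β)/(1 − β)).
λ' = 710 × √(1.0940/0.9060) = 710 × 1.09887 ≈ 780.2 nm.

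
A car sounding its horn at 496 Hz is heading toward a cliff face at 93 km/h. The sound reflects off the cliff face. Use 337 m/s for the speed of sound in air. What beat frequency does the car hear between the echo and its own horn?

82 Hz

93 km/h = 25.83 m/s.
The cliff face receives the sound from a moving source: f₁ = f₀ · v/(v − v_e) = 496 × 337/311.17 ≈ 537.2 Hz.
On the return leg the car is a moving observer: f₂ = f₁ · (v + v_e)/v = 537.2 × 362.83/337 ≈ 578.4 Hz.
Equivalently f₂ = f₀ · (v + v_e)/(v − v_e).
Beat against the emitted tone: |f₂ − f₀| = 2v_e·f₀/(v − v_e) = 2 × 25.83 × 496/311.17 ≈ 82 Hz.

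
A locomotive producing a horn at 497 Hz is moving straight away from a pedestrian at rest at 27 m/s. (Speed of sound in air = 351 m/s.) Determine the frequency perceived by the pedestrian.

462 Hz

With the source moving away from a stationary observer, f' = f · v/(v + v_s).
f' = 497 × 351/(351 + 27) = 497 × 351/378 ≈ 462 Hz.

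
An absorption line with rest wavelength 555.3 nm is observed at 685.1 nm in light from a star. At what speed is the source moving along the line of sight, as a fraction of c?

0.207

λ'/λ₀ = 1.2337 > 1 (redshift), so the source is receding.
λ'/λ₀ = √((1 + β)/(1 − β)) for a receding source ⇒ β = (r² − 1)/(r² + 1) with r = λ'/λ₀.
β = (1.5221 − 1)/(1.5221 + 1) ≈ 0.207.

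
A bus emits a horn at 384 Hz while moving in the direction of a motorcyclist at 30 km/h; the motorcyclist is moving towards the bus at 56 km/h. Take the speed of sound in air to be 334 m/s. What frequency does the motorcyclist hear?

412 Hz

30 km/h = 8.333 m/s; 56 km/h = 15.56 m/s.
With source approaching and observer approaching, f' = f · (v + v_o)/(v − v_s).
f' = 384 × (334 + 15.56)/(334 − 8.333) = 384 × 349.56/325.67 ≈ 412 Hz.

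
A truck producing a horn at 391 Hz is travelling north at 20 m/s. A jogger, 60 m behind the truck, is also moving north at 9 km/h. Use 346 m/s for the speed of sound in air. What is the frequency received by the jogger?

9 km/h = 2.5 m/s.
The jogger is behind, so the truck is moving away from it while the jogger is moving toward the truck.
Both move, so f' = f · (v + v_o)/(v + v_s).
f' = 391 × (346 + 2.5)/(346 + 20) = 391 × 348.5/366 ≈ 372 Hz.

372 Hz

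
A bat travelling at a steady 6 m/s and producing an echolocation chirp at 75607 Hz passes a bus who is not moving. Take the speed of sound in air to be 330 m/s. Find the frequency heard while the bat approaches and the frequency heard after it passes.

Approaching: f₁ = f · v/(v − v_s) = 75607 × 330/324 ≈ 77007 Hz.
Receding: f₂ = f · v/(v + v_s) = 75607 × 330/336 ≈ 74257 Hz.

77007 Hz approaching; 74257 Hz receding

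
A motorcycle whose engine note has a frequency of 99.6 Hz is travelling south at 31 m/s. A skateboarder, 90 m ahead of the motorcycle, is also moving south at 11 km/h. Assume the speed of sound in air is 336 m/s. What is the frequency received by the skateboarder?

11 km/h = 3.056 m/s.
The skateboarder is ahead, so the motorcycle is moving toward it while the skateboarder is moving away from the motorcycle.
Both move, so f' = f · (v − v_o)/(v − v_s).
f' = 99.6 × (336 − 3.056)/(336 − 31) = 99.6 × 332.94/305 ≈ 109 Hz.

109 Hz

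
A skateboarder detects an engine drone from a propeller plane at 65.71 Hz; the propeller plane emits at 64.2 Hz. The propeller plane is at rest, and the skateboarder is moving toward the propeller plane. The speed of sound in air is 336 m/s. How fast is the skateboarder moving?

7.9 m/s

f' = f · (v + v_o)/v ⇒ v_o = v · |f'/f − 1|.
v_o = 336 × |65.71/64.2 − 1| = 336 × 0.02352 ≈ 7.9 m/s.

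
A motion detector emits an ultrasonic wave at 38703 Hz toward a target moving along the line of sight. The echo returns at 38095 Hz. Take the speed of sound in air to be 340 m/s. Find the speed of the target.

Double Doppler shift off a moving reflector: f₂ = f₀ · (v + u)/(v − u) (u > 0 toward emitter).
Rearranging, u = v · (f₂ − f₀)/(f₂ + f₀) = 340 × -608/76798 ≈ -2.69 m/s.
So the target is moving at 2.69 m/s away from the emitter.

2.69 m/s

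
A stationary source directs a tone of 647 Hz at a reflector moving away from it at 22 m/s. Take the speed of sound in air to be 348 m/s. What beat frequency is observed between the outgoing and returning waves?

The reflector first receives the wave as a moving observer: f₁ = f₀ · (v − u)/v = 647 × (348 − 22)/348 ≈ 606.1 Hz.
On reflection it acts as a source moving away from the stationary detector: f₂ = f₁ · v/(v + u) = 606.1 × 348/370 ≈ 570.1 Hz.
Equivalently f₂ = f₀ · (v − u)/(v + u).
Beat frequency: |f₂ − f₀| = 2u·f₀/(v + u) = 2 × 22 × 647/370 ≈ 77 Hz.

77 Hz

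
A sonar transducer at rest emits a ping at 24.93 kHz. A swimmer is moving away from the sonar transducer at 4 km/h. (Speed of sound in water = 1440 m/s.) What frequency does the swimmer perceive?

4 km/h = 1.111 m/s.
Moving observer, stationary source: f' = f · (v − v_o)/v.
f' = 24.93 × (1440 − 1.111)/1440 = 24.93 × 1438.9/1440 ≈ 24.9 kHz.

24.9 kHz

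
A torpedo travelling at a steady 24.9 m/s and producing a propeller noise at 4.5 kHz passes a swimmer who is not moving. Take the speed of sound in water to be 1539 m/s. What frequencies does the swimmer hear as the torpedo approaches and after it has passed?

Approaching: f₁ = f · v/(v − v_s) = 4.5 × 1539/1514.1 ≈ 4.57 kHz.
Receding: f₂ = f · v/(v + v_s) = 4.5 × 1539/1563.9 ≈ 4.43 kHz.

4.57 kHz approaching; 4.43 kHz receding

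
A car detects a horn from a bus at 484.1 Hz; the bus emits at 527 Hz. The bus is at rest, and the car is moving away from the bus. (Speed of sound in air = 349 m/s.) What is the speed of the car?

28 m/s

f' = f · (v − v_o)/v ⇒ v_o = v · |f'/f − 1|.
v_o = 349 × |484.1/527 − 1| = 349 × 0.0814 ≈ 28 m/s.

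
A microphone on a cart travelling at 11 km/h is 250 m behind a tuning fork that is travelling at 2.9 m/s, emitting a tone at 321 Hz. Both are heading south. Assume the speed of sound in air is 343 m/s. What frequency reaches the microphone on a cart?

11 km/h = 3.056 m/s.
The microphone on a cart is behind, so the tuning fork is moving away from it while the microphone on a cart is moving toward the tuning fork.
Both move, so f' = f · (v + v_o)/(v + v_s).
f' = 321 × (343 + 3.056)/(343 + 2.9) = 321 × 346.06/345.9 ≈ 321 Hz.

321 Hz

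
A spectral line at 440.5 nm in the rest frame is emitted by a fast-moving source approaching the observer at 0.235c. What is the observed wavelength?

Relativistic Doppler for wavelength: λ' = λ₀ · √((1 − β)/(1 + β)).
λ' = 440.5 × √(0.7650/1.2350) = 440.5 × 0.78704 ≈ 346.7 nm.

346.7 nm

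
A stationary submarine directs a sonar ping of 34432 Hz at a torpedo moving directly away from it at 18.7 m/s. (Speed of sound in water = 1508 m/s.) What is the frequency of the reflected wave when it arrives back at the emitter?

At the torpedo (a moving observer), f₁ = f₀ · (v − u)/v = 34432 × 1489.3/1508 ≈ 34005 Hz.
On reflection it acts as a source moving away from the stationary detector: f₂ = f₁ · v/(v + u) = 34005 × 1508/1526.7 ≈ 33589 Hz.

33589 Hz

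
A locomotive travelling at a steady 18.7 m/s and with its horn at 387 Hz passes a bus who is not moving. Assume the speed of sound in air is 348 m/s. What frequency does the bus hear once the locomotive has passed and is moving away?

367 Hz

Receding: f₂ = f · v/(v + v_s) = 387 × 348/366.7 ≈ 367 Hz.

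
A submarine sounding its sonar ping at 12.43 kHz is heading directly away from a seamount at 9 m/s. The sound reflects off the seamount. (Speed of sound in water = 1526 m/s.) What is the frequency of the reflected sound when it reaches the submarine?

12.28 kHz

The seamount receives the sound from a moving source: f₁ = f₀ · v/(v + v_e) = 12.43 × 1526/1535 ≈ 12.36 kHz.
On the return leg the submarine is a moving observer: f₂ = f₁ · (v − v_e)/v = 12.36 × 1517/1526 ≈ 12.28 kHz.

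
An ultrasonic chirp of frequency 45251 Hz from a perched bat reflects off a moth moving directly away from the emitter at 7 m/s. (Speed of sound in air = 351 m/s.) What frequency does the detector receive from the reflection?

At the moth (a moving observer), f₁ = f₀ · (v − u)/v = 45251 × 344/351 ≈ 44349 Hz.
The reflection then acts as a moving source: f₂ = f₁ · v/(v + u) ≈ 43481 Hz.
Equivalently f₂ = f₀ · (v − u)/(v + u).

43481 Hz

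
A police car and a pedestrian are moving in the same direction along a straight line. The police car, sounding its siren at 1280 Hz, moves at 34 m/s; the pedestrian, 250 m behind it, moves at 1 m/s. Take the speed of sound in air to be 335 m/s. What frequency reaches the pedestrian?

1166 Hz

The pedestrian is behind, so the police car is moving away from it while the pedestrian is moving toward the police car.
With source receding and observer approaching, f' = f · (v + v_o)/(v + v_s).
f' = 1280 × (335 + 1)/(335 + 34) = 1280 × 336/369 ≈ 1166 Hz.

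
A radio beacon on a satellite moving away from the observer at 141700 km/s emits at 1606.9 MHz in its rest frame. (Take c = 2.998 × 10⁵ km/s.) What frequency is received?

β = v/c = 141700/299800 = 0.4726.
Relativistic Doppler for frequency: f' = f₀ · √((1 − β)/(1 + β)).
f' = 1606.9 × √(0.5274/1.4726) = 1606.9 × 0.59841 ≈ 961.6 MHz.

961.6 MHz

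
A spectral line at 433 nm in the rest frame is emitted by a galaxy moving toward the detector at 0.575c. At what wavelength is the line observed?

224.9 nm

Relativistic Doppler for wavelength: λ' = λ₀ · √((1 − β)/(1 + β)).
λ' = 433 × √(0.4250/1.5750) = 433 × 0.51946 ≈ 224.9 nm.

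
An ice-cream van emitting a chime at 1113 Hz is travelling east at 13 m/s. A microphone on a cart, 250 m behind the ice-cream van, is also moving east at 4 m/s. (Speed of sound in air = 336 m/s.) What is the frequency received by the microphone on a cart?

The microphone on a cart is behind, so the ice-cream van is moving away from it while the microphone on a cart is moving toward the ice-cream van.
General Doppler shift: f' = f · (v + v_o)/(v + v_s).
f' = 1113 × (336 + 4)/(336 + 13) = 1113 × 340/349 ≈ 1084 Hz.

1084 Hz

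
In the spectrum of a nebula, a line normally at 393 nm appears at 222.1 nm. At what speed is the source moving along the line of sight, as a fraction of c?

λ'/λ₀ = 0.5651 < 1 (blueshift), so the source is approaching.
λ'/λ₀ = √((1 − β)/(1 + β)) for an approaching source ⇒ β = (1 − r²)/(1 + r²) with r = λ'/λ₀.
β = (1 − 0.3194)/(1 + 0.3194) ≈ 0.516.

0.516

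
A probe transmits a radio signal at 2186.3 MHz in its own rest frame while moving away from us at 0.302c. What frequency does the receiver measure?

1600.8 MHz

Relativistic Doppler for frequency: f' = f₀ · √((1 − β)/(1 + β)).
f' = 2186.3 × √(0.6980/1.3020) = 2186.3 × 0.73219 ≈ 1600.8 MHz.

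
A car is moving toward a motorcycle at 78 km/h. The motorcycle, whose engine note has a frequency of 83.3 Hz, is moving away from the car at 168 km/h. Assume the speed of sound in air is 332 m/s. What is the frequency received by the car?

78 Hz

168 km/h = 46.67 m/s; 78 km/h = 21.67 m/s.
With source receding and observer approaching, f' = f · (v + v_o)/(v + v_s).
f' = 83.3 × (332 + 21.67)/(332 + 46.67) = 83.3 × 353.67/378.67 ≈ 78 Hz.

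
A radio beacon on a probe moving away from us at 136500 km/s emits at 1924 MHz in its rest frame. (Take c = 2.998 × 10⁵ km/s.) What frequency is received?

β = v/c = 136500/299800 = 0.4553.
Relativistic Doppler for frequency: f' = f₀ · √((1 − β)/(1 + β)).
f' = 1924 × √(0.5447/1.4553) = 1924 × 0.61179 ≈ 1177.1 MHz.

1177.1 MHz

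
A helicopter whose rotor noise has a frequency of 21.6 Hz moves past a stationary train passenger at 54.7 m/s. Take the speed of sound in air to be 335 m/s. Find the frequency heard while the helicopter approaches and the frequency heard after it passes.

Approaching: f₁ = f · v/(v − v_s) = 21.6 × 335/280.3 ≈ 25.8 Hz.
Receding: f₂ = f · v/(v + v_s) = 21.6 × 335/389.7 ≈ 18.6 Hz.

25.8 Hz approaching; 18.6 Hz receding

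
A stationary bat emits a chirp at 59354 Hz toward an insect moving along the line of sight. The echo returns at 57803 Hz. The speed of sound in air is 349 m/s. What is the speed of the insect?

Double Doppler shift off a moving reflector: f₂ = f₀ · (v + u)/(v − u) (u > 0 toward emitter).
Rearranging, u = v · (f₂ − f₀)/(f₂ + f₀) = 349 × -1551/117157 ≈ -4.6 m/s.
So the insect is moving at 4.6 m/s away from the emitter.

4.6 m/s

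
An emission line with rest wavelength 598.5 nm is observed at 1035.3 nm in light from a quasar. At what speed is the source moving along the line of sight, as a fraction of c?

0.499c

λ'/λ₀ = 1.7298 > 1 (redshift), so the source is receding.
λ'/λ₀ = √((1 + β)/(1 − β)) for a receding source ⇒ β = (r² − 1)/(r² + 1) with r = λ'/λ₀.
β = (2.9923 − 1)/(2.9923 + 1) ≈ 0.499.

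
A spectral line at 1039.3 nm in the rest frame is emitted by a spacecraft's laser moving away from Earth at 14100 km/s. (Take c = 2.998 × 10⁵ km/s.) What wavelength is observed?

β = v/c = 14100/299800 = 0.0470.
Relativistic Doppler for wavelength: λ' = λ₀ · √((1 + β)/(1 − β)).
λ' = 1039.3 × √(1.0470/0.9530) = 1039.3 × 1.04819 ≈ 1089.4 nm.

1089.4 nm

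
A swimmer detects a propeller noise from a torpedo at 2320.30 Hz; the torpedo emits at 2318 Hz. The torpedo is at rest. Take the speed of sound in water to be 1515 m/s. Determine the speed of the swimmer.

f' > f, so the swimmer is approaching.
f' = f · (v + v_o)/v ⇒ v_o = v · |f'/f − 1|.
v_o = 1515 × |2320.30/2318 − 1| = 1515 × 0.0009922 ≈ 1.50 m/s.

1.50 m/s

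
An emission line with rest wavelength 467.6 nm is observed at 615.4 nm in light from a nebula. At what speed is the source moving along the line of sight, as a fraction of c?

0.268

λ'/λ₀ = 1.3161 > 1 (redshift), so the source is receding.
λ'/λ₀ = √((1 + β)/(1 − β)) for a receding source ⇒ β = (r² − 1)/(r² + 1) with r = λ'/λ₀.
β = (1.7321 − 1)/(1.7321 + 1) ≈ 0.268.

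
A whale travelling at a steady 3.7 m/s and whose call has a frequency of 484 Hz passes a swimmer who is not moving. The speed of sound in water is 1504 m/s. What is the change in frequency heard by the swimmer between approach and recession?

2.38 Hz

Approaching: f₁ = f · v/(v − v_s) = 484 × 1504/1500.3 ≈ 485.19 Hz.
Receding: f₂ = f · v/(v + v_s) = 484 × 1504/1507.7 ≈ 482.81 Hz.
Drop: f₁ − f₂ = 2f·v·v_s/(v² − v_s²) = 2 × 484 × 1504 × 3.7/(1504² − 3.7²) ≈ 2.38 Hz.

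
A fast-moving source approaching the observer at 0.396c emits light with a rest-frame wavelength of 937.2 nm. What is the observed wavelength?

Relativistic Doppler for wavelength: λ' = λ₀ · √((1 − β)/(1 + β)).
λ' = 937.2 × √(0.6040/1.3960) = 937.2 × 0.65777 ≈ 616.5 nm.

616.5 nm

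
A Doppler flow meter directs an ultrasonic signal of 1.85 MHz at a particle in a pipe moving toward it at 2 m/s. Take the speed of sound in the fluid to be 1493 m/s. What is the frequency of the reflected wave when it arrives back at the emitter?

1.8550 MHz

At the particle in a pipe (a moving observer), f₁ = f₀ · (v + u)/v = 1.85 × 1495/1493 ≈ 1.8525 MHz.
The reflection then acts as a moving source: f₂ = f₁ · v/(v − u) ≈ 1.8550 MHz.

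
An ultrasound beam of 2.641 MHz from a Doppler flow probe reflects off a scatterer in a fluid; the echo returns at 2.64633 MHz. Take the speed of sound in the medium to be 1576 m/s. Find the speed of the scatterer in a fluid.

1.59 m/s

Double Doppler shift off a moving reflector: f₂ = f₀ · (v + u)/(v − u) (u > 0 toward emitter).
Rearranging, u = v · (f₂ − f₀)/(f₂ + f₀) = 1576 × 0.00533/5.28733 ≈ 1.59 m/s.
So the scatterer in a fluid is moving at 1.59 m/s toward the emitter.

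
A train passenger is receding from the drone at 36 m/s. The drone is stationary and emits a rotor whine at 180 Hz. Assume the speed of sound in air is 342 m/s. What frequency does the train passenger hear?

Moving observer, stationary source: f' = f · (v − v_o)/v.
f' = 180 × (342 − 36)/342 = 180 × 306/342 ≈ 161 Hz.

161 Hz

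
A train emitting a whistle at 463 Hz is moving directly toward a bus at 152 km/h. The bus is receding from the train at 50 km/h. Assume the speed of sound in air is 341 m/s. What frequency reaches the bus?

507 Hz

152 km/h = 42.22 m/s; 50 km/h = 13.89 m/s.
With source approaching and observer receding, f' = f · (v − v_o)/(v − v_s).
f' = 463 × (341 − 13.89)/(341 − 42.22) = 463 × 327.11/298.78 ≈ 507 Hz.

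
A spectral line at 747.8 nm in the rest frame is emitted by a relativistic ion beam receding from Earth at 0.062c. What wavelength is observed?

Relativistic Doppler for wavelength: λ' = λ₀ · √((1 + β)/(1 − β)).
λ' = 747.8 × √(1.0620/0.9380) = 747.8 × 1.06405 ≈ 795.7 nm.

795.7 nm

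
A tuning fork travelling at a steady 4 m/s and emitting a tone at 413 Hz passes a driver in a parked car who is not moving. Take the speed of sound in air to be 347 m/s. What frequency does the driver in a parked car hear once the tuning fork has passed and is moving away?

408 Hz

Receding: f₂ = f · v/(v + v_s) = 413 × 347/351 ≈ 408 Hz.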